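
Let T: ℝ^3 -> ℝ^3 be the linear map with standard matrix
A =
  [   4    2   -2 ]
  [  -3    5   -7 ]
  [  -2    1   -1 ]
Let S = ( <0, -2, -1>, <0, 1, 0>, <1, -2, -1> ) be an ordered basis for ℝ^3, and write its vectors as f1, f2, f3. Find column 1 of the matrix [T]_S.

<3, -1, -2>

Column 1 of [T]_S is the S-coordinate vector of T(f1).
In standard coordinates T(f1) = A f1 = <-2, -3, -1>.
Converting to S: <-2, -3, -1> = 3f1 - f2 - 2f3, so the coordinate vector is <3, -1, -2>.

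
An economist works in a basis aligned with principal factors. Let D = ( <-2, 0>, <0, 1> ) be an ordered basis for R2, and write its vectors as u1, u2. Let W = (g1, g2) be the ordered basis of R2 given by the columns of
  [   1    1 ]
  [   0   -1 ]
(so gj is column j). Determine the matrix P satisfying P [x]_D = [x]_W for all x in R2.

[[-2, 1], [0, -1]]

Column j of P is [uj]_W, since P maps D-coordinates to W-coordinates.
Expressing u1 in W: u1 = -2g1 + 0·g2, so column 1 of P is <-2, 0>.
Doing the same for each uj gives P = [[-2, 1], [0, -1]].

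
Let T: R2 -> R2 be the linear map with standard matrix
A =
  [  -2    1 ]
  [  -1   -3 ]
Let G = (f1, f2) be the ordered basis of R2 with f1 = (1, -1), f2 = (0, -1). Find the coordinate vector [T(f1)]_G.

(-3, 1)

Column 1 of [T]_G is the G-coordinate vector of T(f1).
In standard coordinates T(f1) = A f1 = (-3, 2).
Converting to G: (-3, 2) = -3f1 + f2, so the coordinate vector is (-3, 1).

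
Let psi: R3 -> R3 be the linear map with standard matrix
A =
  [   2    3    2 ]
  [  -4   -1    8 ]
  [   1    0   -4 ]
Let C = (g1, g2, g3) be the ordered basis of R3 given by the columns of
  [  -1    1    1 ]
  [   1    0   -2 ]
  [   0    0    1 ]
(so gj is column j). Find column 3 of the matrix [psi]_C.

<0, 1, -3>

Compute psi(g3) = A g3 = <-2, 6, -3> in standard coordinates.
Then write this in C-coordinates: solve for y in y_1 g1 + ... + y_3 g3 = <-2, 6, -3>.
This gives y = <0, 1, -3>, which is column 3 of [psi]_C.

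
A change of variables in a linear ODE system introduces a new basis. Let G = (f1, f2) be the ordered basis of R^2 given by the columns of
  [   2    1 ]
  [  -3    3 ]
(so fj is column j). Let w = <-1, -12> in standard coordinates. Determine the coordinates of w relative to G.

<1, -3>

We seek scalars with c_1 f1 + c_2 f2 = w; equivalently solve M c = w where the columns of M are f1, f2.
System: 2c_1 + c_2 = -1, -3c_1 + 3c_2 = -12; solving gives c_1 = 1, c_2 = -3.
Check: f1 - 3f2 = <-1, -12>.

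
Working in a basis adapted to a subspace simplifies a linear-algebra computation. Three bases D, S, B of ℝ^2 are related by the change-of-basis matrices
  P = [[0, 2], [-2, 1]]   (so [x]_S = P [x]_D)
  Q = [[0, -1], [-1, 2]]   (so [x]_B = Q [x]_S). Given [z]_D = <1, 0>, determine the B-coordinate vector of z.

<2, -4>

Apply P to get S-coordinates <0, -2>, then Q to get B-coordinates.
The result is [z]_B = <2, -4>.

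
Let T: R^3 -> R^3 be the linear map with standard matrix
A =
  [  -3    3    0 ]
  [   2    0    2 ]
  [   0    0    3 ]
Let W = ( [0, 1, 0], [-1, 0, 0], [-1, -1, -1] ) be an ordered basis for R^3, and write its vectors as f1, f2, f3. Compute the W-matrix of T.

Let P have columns f1, ..., f3. Then [T]_W = P^(-1) A P.
Here det P = -1, so P^(-1) is integer; computing A P first and then P^(-1)(A P) gives [[0, -2, -1], [-3, -3, -3], [0, 0, 3]].

[[0, -2, -1], [-3, -3, -3], [0, 0, 3]]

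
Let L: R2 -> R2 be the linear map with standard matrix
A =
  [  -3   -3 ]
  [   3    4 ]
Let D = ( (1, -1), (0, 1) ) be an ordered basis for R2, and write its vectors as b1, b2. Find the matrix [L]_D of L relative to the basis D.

[[0, -3], [-1, 1]]

With P the matrix whose columns are b1, b2, [L]_D = P^(-1) A P.
Column by column: L(b1) = A b1 = (0, -1); its D-coordinates (0, -1) give column 1.
Continuing for each basis vector yields [L]_D = [[0, -3], [-1, 1]].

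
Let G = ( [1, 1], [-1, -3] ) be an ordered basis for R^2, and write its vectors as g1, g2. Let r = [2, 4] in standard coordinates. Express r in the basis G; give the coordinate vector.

[1, -1]

Write r = c_1 g1 + c_2 g2 and solve for the c_i.
System: c_1 - c_2 = 2, c_1 - 3c_2 = 4; solving gives c_1 = 1, c_2 = -1.
Check: g1 - g2 = [2, 4].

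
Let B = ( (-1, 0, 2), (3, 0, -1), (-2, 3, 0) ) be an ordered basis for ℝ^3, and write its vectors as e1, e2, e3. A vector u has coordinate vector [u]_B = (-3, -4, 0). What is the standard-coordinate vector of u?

The coordinates say u = -3e1 - 4e2 + 0·e3; adding the scaled basis vectors gives (-9, 0, -2).

(-9, 0, -2)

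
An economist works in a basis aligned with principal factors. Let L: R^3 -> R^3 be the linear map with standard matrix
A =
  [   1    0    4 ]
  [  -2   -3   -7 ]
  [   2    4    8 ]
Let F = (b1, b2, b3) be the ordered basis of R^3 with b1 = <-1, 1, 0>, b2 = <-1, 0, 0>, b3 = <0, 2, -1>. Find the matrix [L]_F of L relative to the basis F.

[[3, -2, 1], [-2, 3, 3], [-2, 2, 0]]

With P the matrix whose columns are b1, ..., b3, [L]_F = P^(-1) A P.
Column by column: L(b1) = A b1 = <-1, -1, 2>; its F-coordinates <3, -2, -2> give column 1.
Continuing for each basis vector yields [L]_F = [[3, -2, 1], [-2, 3, 3], [-2, 2, 0]].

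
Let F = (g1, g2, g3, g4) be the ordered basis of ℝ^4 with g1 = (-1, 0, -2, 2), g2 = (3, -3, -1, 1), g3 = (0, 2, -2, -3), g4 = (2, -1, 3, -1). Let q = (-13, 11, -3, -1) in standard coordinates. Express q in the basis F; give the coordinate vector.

(0, -3, 0, -2)

Write q = c_1 g1 + ... + c_4 g4 and solve for the c_i.
Solving this 4x4 system gives c = (0, -3, 0, -2).
Check: 0·g1 - 3g2 + 0·g3 - 2g4 = (-13, 11, -3, -1).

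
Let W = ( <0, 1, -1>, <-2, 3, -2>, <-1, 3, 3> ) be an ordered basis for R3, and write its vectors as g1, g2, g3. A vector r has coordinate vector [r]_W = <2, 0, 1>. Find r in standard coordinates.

The coordinates say r = 2g1 + 0·g2 + g3; adding the scaled basis vectors gives <-1, 5, 1>.

<-1, 5, 1>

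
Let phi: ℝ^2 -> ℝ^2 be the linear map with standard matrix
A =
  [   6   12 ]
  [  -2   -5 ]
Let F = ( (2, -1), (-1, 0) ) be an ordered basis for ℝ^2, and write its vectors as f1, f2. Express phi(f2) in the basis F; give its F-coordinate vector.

(-2, 2)

Column 2 of [phi]_F is the F-coordinate vector of phi(f2).
In standard coordinates phi(f2) = A f2 = (-6, 2).
Converting to F: (-6, 2) = -2f1 + 2f2, so the coordinate vector is (-2, 2).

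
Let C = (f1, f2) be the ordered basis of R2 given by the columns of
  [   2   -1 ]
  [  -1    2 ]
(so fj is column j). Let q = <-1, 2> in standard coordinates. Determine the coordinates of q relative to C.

<0, 1>

Write q = c_1 f1 + c_2 f2 and solve for the c_i.
System: 2c_1 - c_2 = -1, -c_1 + 2c_2 = 2; solving gives c_1 = 0, c_2 = 1.
Check: 0·f1 + f2 = <-1, 2>.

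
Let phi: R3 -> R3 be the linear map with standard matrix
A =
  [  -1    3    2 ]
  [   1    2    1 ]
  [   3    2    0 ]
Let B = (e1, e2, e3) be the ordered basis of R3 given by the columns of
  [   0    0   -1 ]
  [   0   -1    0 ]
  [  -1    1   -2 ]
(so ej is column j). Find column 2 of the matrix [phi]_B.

[1, 1, 1]

Column 2 of [phi]_B is the B-coordinate vector of phi(e2).
In standard coordinates phi(e2) = A e2 = [-1, -1, -2].
Converting to B: [-1, -1, -2] = e1 + e2 + e3, so the coordinate vector is [1, 1, 1].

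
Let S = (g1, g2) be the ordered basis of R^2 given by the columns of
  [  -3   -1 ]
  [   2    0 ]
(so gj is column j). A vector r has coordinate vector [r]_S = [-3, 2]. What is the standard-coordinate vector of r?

The coordinates say r = -3g1 + 2g2; adding the scaled basis vectors gives [7, -6].

[7, -6]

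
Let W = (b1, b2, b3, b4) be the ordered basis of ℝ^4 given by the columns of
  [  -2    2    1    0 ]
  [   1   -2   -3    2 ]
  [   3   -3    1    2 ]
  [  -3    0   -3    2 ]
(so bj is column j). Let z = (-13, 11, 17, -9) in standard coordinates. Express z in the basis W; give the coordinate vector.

(4, -2, -1, 0)

We seek scalars with c_1 b1 + ... + c_4 b4 = z; equivalently solve M c = z where the columns of M are b1, ..., b4.
Gaussian elimination on [M | z] yields c = (4, -2, -1, 0).
Check: 4b1 - 2b2 - b3 + 0·b4 = (-13, 11, 17, -9).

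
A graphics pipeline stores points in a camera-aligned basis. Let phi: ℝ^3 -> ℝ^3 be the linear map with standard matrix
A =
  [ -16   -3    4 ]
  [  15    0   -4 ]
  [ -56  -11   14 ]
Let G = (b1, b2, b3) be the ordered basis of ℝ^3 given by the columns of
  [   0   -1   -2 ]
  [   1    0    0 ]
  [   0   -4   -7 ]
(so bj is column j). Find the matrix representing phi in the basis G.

The j-th column of [phi]_G is [phi(bj)]_G.
phi(b1) = A b1 = <-3, 0, -11> = 0·b1 + b2 + b3, so column 1 is <0, 1, 1>.
Repeating for b2, b3 and assembling the columns gives [[0, 1, -2], [1, 0, 0], [1, 0, -2]].

[[0, 1, -2], [1, 0, 0], [1, 0, -2]]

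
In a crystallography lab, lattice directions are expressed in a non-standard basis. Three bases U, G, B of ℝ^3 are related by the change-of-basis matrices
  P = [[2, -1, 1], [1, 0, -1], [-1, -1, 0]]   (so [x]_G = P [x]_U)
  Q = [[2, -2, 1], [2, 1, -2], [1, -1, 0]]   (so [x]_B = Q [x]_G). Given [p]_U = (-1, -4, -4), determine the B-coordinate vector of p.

Apply P to get G-coordinates (-2, 3, 5), then Q to get B-coordinates.
The result is [p]_B = (-5, -11, -5).

(-5, -11, -5)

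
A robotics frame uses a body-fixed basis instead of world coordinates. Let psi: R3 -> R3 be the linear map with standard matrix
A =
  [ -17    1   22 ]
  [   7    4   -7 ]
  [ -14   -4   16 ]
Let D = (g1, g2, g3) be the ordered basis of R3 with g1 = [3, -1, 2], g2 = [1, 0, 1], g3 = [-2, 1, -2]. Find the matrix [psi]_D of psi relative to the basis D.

[[-2, 3, -1], [0, 2, 0], [1, 3, 3]]

The j-th column of [psi]_D is [psi(gj)]_D.
psi(g1) = A g1 = [-8, 3, -6] = -2g1 + 0·g2 + g3, so column 1 is [-2, 0, 1].
Repeating for g2, g3 and assembling the columns gives [[-2, 3, -1], [0, 2, 0], [1, 3, 3]].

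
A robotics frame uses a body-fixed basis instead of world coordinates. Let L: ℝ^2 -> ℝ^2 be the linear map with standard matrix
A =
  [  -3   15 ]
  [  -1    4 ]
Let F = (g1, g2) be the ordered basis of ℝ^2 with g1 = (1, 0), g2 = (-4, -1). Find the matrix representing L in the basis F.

[[1, -3], [1, 0]]

Let P have columns g1, g2. Then [L]_F = P^(-1) A P.
Here det P = -1, so P^(-1) is integer; computing A P first and then P^(-1)(A P) gives [[1, -3], [1, 0]].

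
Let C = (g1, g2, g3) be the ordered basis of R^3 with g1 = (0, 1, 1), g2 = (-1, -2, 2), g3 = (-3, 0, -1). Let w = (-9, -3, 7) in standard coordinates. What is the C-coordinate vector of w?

Write w = c_1 g1 + ... + c_3 g3 and solve for the c_i.
Gaussian elimination on [M | w] yields c = (3, 3, 2).
Check: 3g1 + 3g2 + 2g3 = (-9, -3, 7).

(3, 3, 2)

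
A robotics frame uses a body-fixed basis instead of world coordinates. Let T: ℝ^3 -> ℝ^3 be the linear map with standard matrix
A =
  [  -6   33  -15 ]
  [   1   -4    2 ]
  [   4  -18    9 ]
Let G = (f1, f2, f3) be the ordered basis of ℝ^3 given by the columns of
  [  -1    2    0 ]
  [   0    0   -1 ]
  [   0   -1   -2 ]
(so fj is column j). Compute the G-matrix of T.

The j-th column of [T]_G is [T(fj)]_G.
T(f1) = A f1 = <6, -1, -4> = -2f1 + 2f2 + f3, so column 1 is <-2, 2, 1>.
Repeating for f2, f3 and assembling the columns gives [[-2, -1, 3], [2, 1, 0], [1, 0, 0]].

[[-2, -1, 3], [2, 1, 0], [1, 0, 0]]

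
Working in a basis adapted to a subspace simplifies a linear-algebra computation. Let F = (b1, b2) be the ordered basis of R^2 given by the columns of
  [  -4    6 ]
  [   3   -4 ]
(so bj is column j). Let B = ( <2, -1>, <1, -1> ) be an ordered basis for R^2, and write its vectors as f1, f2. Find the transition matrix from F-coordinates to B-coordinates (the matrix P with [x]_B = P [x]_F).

[[-1, 2], [-2, 2]]

Column j of P is [bj]_B, since P maps F-coordinates to B-coordinates.
Expressing b1 in B: b1 = -f1 - 2f2, so column 1 of P is <-1, -2>.
Doing the same for each bj gives P = [[-1, 2], [-2, 2]].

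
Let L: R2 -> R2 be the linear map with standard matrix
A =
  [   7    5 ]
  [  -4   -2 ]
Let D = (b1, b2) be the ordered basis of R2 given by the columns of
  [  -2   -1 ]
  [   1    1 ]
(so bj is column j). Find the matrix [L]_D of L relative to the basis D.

Let P have columns b1, b2. Then [L]_D = P^(-1) A P.
Here det P = -1, so P^(-1) is integer; computing A P first and then P^(-1)(A P) gives [[3, 0], [3, 2]].

[[3, 0], [3, 2]]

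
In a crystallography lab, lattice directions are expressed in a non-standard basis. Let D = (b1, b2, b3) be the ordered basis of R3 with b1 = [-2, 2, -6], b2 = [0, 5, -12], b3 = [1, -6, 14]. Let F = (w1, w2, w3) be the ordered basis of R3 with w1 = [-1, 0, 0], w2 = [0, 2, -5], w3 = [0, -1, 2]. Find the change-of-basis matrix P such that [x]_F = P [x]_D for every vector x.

Take x = bj: its D-coordinates are the j-th standard unit vector, so P e_j — column j of P — equals [bj]_F.
b1 = 2w1 + 2w2 + 2w3, giving column 1 = [2, 2, 2]; repeating for each j gives P = [[2, 0, -1], [2, 2, -2], [2, -1, 2]].

[[2, 0, -1], [2, 2, -2], [2, -1, 2]]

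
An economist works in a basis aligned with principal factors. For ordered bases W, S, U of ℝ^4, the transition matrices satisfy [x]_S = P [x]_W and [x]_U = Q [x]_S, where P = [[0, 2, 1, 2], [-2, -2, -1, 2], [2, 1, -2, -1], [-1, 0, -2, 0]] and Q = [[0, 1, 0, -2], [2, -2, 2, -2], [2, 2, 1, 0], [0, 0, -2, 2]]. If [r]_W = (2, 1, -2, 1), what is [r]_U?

(-6, 20, 8, -12)

First [r]_S = P [r]_W = (2, -2, 8, 2).
Then [r]_U = Q [r]_S = (-6, 20, 8, -12).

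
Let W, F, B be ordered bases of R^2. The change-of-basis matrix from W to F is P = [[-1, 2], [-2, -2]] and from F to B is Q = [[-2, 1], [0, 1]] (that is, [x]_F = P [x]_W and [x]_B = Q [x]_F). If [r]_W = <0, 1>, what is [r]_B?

First [r]_F = P [r]_W = <2, -2>.
Then [r]_B = Q [r]_F = <-6, -2>.

<-6, -2>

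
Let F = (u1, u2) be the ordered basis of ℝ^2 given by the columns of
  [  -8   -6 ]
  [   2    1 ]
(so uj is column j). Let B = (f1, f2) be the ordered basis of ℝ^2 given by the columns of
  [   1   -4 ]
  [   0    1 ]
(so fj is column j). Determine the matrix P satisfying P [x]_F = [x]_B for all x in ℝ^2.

[[0, -2], [2, 1]]

Take x = uj: its F-coordinates are the j-th standard unit vector, so P e_j — column j of P — equals [uj]_B.
u1 = 0·f1 + 2f2, giving column 1 = <0, 2>; repeating for each j gives P = [[0, -2], [2, 1]].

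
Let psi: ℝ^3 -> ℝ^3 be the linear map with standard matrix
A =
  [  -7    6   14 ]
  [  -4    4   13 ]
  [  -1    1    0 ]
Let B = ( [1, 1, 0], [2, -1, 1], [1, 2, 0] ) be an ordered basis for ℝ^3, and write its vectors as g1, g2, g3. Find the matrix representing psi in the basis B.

[[-2, 2, 1], [0, -3, 1], [1, -2, 2]]

The j-th column of [psi]_B is [psi(gj)]_B.
psi(g1) = A g1 = [-1, 0, 0] = -2g1 + 0·g2 + g3, so column 1 is [-2, 0, 1].
Repeating for g2, g3 and assembling the columns gives [[-2, 2, 1], [0, -3, 1], [1, -2, 2]].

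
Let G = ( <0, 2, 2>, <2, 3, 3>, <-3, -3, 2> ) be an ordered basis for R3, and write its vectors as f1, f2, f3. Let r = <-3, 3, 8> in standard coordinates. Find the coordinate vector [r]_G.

<3, 0, 1>

We seek scalars with c_1 f1 + ... + c_3 f3 = r; equivalently solve M c = r where the columns of M are f1, ..., f3.
Solving this 3x3 system gives c = (3, 0, 1).
Check: 3f1 + 0·f2 + f3 = <-3, 3, 8>.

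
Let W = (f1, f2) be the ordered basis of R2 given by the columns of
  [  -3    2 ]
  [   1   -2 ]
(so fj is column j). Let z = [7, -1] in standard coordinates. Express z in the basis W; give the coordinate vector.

[-3, -1]

Write z = c_1 f1 + c_2 f2 and solve for the c_i.
System: -3c_1 + 2c_2 = 7, c_1 - 2c_2 = -1; solving gives c_1 = -3, c_2 = -1.
Check: -3f1 - f2 = [7, -1].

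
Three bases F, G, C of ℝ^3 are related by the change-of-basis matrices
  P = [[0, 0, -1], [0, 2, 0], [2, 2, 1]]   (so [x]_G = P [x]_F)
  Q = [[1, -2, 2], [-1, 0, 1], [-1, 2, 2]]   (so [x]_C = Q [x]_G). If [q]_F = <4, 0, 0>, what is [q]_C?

Composing the changes, [q]_C = Q P [q]_F.
Q P = [[4, 0, 1], [2, 2, 2], [4, 8, 3]]; applying this to <4, 0, 0> gives <16, 8, 16>.

<16, 8, 16>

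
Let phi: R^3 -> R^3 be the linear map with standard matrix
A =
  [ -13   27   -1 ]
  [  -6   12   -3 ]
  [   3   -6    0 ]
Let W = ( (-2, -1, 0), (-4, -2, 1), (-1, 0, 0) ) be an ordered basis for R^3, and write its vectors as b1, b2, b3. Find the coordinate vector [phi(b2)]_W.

(3, 0, -3)

Column 2 of [phi]_W is the W-coordinate vector of phi(b2).
In standard coordinates phi(b2) = A b2 = (-3, -3, 0).
Converting to W: (-3, -3, 0) = 3b1 + 0·b2 - 3b3, so the coordinate vector is (3, 0, -3).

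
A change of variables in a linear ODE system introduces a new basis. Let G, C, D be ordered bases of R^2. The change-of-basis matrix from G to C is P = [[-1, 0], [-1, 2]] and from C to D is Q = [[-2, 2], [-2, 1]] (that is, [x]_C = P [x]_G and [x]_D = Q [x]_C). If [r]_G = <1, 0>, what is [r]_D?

Apply P to get C-coordinates <-1, -1>, then Q to get D-coordinates.
The result is [r]_D = <0, 1>.

<0, 1>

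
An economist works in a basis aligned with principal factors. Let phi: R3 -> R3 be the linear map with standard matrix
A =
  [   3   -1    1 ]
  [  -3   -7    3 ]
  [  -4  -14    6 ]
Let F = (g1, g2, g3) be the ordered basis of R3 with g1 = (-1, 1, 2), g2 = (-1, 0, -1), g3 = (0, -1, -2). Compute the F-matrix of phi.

[[0, 2, 1], [2, 2, 0], [-2, 2, 0]]

Let P have columns g1, ..., g3. Then [phi]_F = P^(-1) A P.
Here det P = 1, so P^(-1) is integer; computing A P first and then P^(-1)(A P) gives [[0, 2, 1], [2, 2, 0], [-2, 2, 0]].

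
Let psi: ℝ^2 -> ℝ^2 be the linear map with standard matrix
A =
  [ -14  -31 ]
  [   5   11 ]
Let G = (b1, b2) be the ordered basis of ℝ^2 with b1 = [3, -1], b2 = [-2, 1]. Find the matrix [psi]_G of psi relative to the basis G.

The j-th column of [psi]_G is [psi(bj)]_G.
psi(b1) = A b1 = [-11, 4] = -3b1 + b2, so column 1 is [-3, 1].
Repeating for b2 and assembling the columns gives [[-3, -1], [1, 0]].

[[-3, -1], [1, 0]]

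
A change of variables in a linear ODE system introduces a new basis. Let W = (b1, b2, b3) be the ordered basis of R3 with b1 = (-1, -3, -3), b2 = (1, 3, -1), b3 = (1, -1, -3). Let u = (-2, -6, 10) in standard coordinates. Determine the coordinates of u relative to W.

(-2, -4, 0)

[u]_W is the unique c with M c = u, where M has columns b1, ..., b3.
Gaussian elimination on [M | u] yields c = (-2, -4, 0).
Check: -2b1 - 4b2 + 0·b3 = (-2, -6, 10).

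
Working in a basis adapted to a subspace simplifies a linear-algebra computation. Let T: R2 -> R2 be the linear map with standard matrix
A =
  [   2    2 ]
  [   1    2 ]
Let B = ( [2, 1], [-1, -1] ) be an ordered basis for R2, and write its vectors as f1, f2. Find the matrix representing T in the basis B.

Let P have columns f1, f2. Then [T]_B = P^(-1) A P.
Here det P = -1, so P^(-1) is integer; computing A P first and then P^(-1)(A P) gives [[2, -1], [-2, 2]].

[[2, -1], [-2, 2]]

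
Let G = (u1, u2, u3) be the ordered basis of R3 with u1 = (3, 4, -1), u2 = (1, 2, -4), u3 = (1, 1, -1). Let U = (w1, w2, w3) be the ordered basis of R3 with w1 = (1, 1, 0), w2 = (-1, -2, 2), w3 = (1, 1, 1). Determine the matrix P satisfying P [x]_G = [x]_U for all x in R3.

[[1, 2, 2], [-1, -1, 0], [1, -2, -1]]

Take x = uj: its G-coordinates are the j-th standard unit vector, so P e_j — column j of P — equals [uj]_U.
u1 = w1 - w2 + w3, giving column 1 = (1, -1, 1); repeating for each j gives P = [[1, 2, 2], [-1, -1, 0], [1, -2, -1]].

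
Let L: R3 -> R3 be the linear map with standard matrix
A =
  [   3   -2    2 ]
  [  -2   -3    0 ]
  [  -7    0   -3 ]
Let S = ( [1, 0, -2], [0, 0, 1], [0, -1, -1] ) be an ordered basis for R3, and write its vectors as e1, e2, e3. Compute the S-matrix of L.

The j-th column of [L]_S is [L(ej)]_S.
L(e1) = A e1 = [-1, -2, -1] = -e1 - e2 + 2e3, so column 1 is [-1, -1, 2].
Repeating for e2, e3 and assembling the columns gives [[-1, 2, 0], [-1, 1, 0], [2, 0, -3]].

[[-1, 2, 0], [-1, 1, 0], [2, 0, -3]]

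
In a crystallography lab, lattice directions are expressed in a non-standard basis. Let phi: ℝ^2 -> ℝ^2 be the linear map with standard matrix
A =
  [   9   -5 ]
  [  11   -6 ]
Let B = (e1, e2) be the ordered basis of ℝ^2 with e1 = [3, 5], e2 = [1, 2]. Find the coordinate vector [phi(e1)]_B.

Column 1 of [phi]_B is the B-coordinate vector of phi(e1).
In standard coordinates phi(e1) = A e1 = [2, 3].
Converting to B: [2, 3] = e1 - e2, so the coordinate vector is [1, -1].

[1, -1]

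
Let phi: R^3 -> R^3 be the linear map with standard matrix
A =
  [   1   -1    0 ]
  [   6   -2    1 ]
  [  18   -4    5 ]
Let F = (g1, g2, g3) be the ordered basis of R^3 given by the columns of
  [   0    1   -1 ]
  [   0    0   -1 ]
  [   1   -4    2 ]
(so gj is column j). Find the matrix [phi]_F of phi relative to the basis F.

Let P have columns g1, ..., g3. Then [phi]_F = P^(-1) A P.
Here det P = -1, so P^(-1) is integer; computing A P first and then P^(-1)(A P) gives [[3, -2, 0], [-1, -1, 2], [-1, -2, 2]].

[[3, -2, 0], [-1, -1, 2], [-1, -2, 2]]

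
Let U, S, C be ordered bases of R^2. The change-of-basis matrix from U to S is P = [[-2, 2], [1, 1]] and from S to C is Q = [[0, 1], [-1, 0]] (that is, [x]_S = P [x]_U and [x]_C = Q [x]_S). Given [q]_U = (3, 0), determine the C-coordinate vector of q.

(3, 6)

Composing the changes, [q]_C = Q P [q]_U.
Q P = [[1, 1], [2, -2]]; applying this to (3, 0) gives (3, 6).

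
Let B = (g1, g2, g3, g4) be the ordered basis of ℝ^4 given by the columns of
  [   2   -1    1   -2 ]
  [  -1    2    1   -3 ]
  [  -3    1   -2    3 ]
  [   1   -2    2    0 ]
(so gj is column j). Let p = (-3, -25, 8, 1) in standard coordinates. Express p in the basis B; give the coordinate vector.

[p]_B is the unique c with M c = p, where M has columns g1, ..., g4.
Gaussian elimination on [M | p] yields c = (3, -3, -4, 4).
Check: 3g1 - 3g2 - 4g3 + 4g4 = (-3, -25, 8, 1).

(3, -3, -4, 4)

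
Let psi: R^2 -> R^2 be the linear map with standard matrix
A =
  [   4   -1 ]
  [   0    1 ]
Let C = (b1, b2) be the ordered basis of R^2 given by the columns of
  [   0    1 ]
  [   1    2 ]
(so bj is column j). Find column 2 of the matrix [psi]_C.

[-2, 2]

Compute psi(b2) = A b2 = [2, 2] in standard coordinates.
Then write this in C-coordinates: solve for y in y_1 b1 + y_2 b2 = [2, 2].
This gives y = [-2, 2], which is column 2 of [psi]_C.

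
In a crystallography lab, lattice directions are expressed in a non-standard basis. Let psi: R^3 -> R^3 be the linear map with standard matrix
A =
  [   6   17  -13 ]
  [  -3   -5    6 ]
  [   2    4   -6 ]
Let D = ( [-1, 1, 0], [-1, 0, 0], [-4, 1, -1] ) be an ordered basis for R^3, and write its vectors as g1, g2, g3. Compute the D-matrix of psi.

[[0, 1, 3], [-3, -3, -1], [-2, 2, -2]]

The j-th column of [psi]_D is [psi(gj)]_D.
psi(g1) = A g1 = [11, -2, 2] = 0·g1 - 3g2 - 2g3, so column 1 is [0, -3, -2].
Repeating for g2, g3 and assembling the columns gives [[0, 1, 3], [-3, -3, -1], [-2, 2, -2]].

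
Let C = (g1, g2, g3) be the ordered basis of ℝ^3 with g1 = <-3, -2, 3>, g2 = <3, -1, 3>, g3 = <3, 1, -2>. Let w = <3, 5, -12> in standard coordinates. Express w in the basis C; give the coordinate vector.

<0, -2, 3>

[w]_C is the unique c with M c = w, where M has columns g1, ..., g3.
Gaussian elimination on [M | w] yields c = (0, -2, 3).
Check: 0·g1 - 2g2 + 3g3 = <3, 5, -12>.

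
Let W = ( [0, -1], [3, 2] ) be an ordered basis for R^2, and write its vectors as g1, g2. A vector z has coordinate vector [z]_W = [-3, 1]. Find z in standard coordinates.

[3, 5]

By definition z = -3g1 + g2.
Summing componentwise gives [3, 5].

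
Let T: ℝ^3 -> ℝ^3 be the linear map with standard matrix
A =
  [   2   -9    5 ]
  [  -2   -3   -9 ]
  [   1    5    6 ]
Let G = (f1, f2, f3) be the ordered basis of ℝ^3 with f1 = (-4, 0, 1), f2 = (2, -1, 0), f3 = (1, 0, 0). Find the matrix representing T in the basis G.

With P the matrix whose columns are f1, ..., f3, [T]_G = P^(-1) A P.
Column by column: T(f1) = A f1 = (-3, -1, 2); its G-coordinates (2, 1, 3) give column 1.
Continuing for each basis vector yields [T]_G = [[2, -3, 1], [1, 1, 2], [3, -1, 2]].

[[2, -3, 1], [1, 1, 2], [3, -1, 2]]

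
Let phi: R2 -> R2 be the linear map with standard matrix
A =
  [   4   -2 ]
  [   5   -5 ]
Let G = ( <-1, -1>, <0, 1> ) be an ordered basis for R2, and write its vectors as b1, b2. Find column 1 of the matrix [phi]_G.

<2, 2>

Compute phi(b1) = A b1 = <-2, 0> in standard coordinates.
Then write this in G-coordinates: solve for y in y_1 b1 + y_2 b2 = <-2, 0>.
This gives y = <2, 2>, which is column 1 of [phi]_G.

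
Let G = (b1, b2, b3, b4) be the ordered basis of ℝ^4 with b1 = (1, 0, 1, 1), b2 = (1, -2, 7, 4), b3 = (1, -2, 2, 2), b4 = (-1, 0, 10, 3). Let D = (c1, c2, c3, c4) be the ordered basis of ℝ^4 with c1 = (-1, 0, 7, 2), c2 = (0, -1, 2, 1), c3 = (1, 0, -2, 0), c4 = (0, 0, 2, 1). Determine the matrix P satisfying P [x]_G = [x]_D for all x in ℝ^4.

Take x = bj: its G-coordinates are the j-th standard unit vector, so P e_j — column j of P — equals [bj]_D.
b1 = c1 + 0·c2 + 2c3 - c4, giving column 1 = (1, 0, 2, -1); repeating for each j gives P = [[1, 1, 0, 2], [0, 2, 2, 0], [2, 2, 1, 1], [-1, 0, 0, -1]].

[[1, 1, 0, 2], [0, 2, 2, 0], [2, 2, 1, 1], [-1, 0, 0, -1]]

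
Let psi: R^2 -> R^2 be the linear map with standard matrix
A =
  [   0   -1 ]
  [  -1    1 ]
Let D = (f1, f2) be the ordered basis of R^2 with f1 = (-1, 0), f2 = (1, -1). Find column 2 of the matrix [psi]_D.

Column 2 of [psi]_D is the D-coordinate vector of psi(f2).
In standard coordinates psi(f2) = A f2 = (1, -2).
Converting to D: (1, -2) = f1 + 2f2, so the coordinate vector is (1, 2).

(1, 2)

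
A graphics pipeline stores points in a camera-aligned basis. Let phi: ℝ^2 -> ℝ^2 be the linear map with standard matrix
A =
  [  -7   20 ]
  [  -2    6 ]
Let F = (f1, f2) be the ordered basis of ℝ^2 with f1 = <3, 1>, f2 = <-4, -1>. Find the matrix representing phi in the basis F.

With P the matrix whose columns are f1, f2, [phi]_F = P^(-1) A P.
Column by column: phi(f1) = A f1 = <-1, 0>; its F-coordinates <1, 1> give column 1.
Continuing for each basis vector yields [phi]_F = [[1, 0], [1, -2]].

[[1, 0], [1, -2]]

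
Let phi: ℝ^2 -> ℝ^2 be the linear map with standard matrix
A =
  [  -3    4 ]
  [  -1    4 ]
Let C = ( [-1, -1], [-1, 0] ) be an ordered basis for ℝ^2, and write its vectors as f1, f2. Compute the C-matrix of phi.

[[3, -1], [-2, -2]]

Let P have columns f1, f2. Then [phi]_C = P^(-1) A P.
Here det P = -1, so P^(-1) is integer; computing A P first and then P^(-1)(A P) gives [[3, -1], [-2, -2]].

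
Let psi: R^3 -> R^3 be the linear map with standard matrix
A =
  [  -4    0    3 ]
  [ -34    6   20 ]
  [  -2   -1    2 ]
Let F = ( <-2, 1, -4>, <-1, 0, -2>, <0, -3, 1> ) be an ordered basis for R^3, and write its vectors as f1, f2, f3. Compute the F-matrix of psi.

The j-th column of [psi]_F is [psi(fj)]_F.
psi(f1) = A f1 = <-4, -6, -5> = 3f1 - 2f2 + 3f3, so column 1 is <3, -2, 3>.
Repeating for f2, f3 and assembling the columns gives [[3, 0, -1], [-2, 2, -1], [3, 2, -1]].

[[3, 0, -1], [-2, 2, -1], [3, 2, -1]]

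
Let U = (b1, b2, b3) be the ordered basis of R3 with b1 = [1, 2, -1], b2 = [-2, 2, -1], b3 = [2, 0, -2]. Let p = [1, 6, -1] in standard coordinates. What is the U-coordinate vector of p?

[3, 0, -1]

[p]_U is the unique c with M c = p, where M has columns b1, ..., b3.
Gaussian elimination on [M | p] yields c = (3, 0, -1).
Check: 3b1 + 0·b2 - b3 = [1, 6, -1].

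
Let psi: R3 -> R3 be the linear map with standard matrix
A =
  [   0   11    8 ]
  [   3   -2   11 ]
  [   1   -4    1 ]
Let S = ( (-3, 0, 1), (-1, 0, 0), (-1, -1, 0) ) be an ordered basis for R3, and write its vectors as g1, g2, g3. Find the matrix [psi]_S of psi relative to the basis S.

With P the matrix whose columns are g1, ..., g3, [psi]_S = P^(-1) A P.
Column by column: psi(g1) = A g1 = (8, 2, -2); its S-coordinates (-2, 0, -2) give column 1.
Continuing for each basis vector yields [psi]_S = [[-2, -1, 3], [0, 0, 1], [-2, 3, 1]].

[[-2, -1, 3], [0, 0, 1], [-2, 3, 1]]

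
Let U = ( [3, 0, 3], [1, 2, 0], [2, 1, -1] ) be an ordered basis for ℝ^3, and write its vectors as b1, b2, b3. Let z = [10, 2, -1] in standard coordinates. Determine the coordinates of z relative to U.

[1, -1, 4]

Write z = c_1 b1 + ... + c_3 b3 and solve for the c_i.
Gaussian elimination on [M | z] yields c = (1, -1, 4).
Check: b1 - b2 + 4b3 = [10, 2, -1].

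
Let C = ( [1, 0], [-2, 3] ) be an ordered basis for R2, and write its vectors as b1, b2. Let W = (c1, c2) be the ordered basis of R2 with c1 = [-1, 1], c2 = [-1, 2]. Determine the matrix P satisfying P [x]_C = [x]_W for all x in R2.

[[-2, 1], [1, 1]]

Column j of P is [bj]_W, since P maps C-coordinates to W-coordinates.
Expressing b1 in W: b1 = -2c1 + c2, so column 1 of P is [-2, 1].
Doing the same for each bj gives P = [[-2, 1], [1, 1]].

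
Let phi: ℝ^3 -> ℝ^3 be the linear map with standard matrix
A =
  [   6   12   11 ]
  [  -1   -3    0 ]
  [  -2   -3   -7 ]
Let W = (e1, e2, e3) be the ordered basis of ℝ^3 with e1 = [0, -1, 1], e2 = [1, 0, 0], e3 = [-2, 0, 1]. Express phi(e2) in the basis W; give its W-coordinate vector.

Column 2 of [phi]_W is the W-coordinate vector of phi(e2).
In standard coordinates phi(e2) = A e2 = [6, -1, -2].
Converting to W: [6, -1, -2] = e1 + 0·e2 - 3e3, so the coordinate vector is [1, 0, -3].

[1, 0, -3]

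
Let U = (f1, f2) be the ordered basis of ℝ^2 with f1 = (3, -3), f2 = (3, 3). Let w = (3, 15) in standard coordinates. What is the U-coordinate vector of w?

Write w = c_1 f1 + c_2 f2 and solve for the c_i.
System: 3c_1 + 3c_2 = 3, -3c_1 + 3c_2 = 15; solving gives c_1 = -2, c_2 = 3.
Check: -2f1 + 3f2 = (3, 15).

(-2, 3)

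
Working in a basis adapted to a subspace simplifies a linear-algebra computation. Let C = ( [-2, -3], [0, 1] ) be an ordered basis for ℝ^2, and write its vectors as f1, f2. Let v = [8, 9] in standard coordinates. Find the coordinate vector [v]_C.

Write v = c_1 f1 + c_2 f2 and solve for the c_i.
System: -2c_1 + 0c_2 = 8, -3c_1 + c_2 = 9; solving gives c_1 = -4, c_2 = -3.
Check: -4f1 - 3f2 = [8, 9].

[-4, -3]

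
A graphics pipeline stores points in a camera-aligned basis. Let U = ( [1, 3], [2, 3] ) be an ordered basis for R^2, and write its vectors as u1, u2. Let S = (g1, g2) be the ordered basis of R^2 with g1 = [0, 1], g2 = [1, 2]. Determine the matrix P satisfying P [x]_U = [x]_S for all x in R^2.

[[1, -1], [1, 2]]

Take x = uj: its U-coordinates are the j-th standard unit vector, so P e_j — column j of P — equals [uj]_S.
u1 = g1 + g2, giving column 1 = [1, 1]; repeating for each j gives P = [[1, -1], [1, 2]].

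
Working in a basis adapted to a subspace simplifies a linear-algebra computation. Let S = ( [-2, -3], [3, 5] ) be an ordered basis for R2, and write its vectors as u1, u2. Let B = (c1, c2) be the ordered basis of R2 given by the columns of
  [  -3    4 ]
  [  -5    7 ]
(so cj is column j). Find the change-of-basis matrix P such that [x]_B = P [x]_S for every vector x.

Let M have columns uj and N have columns cj. Then for every x, N [x]_B = x = M [x]_S, so P = N^(-1) M.
Since det N = -1, N^(-1) has integer entries; multiplying gives P = [[2, -1], [1, 0]].

[[2, -1], [1, 0]]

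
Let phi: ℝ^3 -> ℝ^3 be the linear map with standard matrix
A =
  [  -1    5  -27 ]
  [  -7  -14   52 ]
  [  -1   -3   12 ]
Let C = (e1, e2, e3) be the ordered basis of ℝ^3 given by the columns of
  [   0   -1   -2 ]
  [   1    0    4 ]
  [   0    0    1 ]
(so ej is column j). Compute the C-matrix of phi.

[[-2, 3, 2], [1, -3, 1], [-3, 1, 2]]

The j-th column of [phi]_C is [phi(ej)]_C.
phi(e1) = A e1 = <5, -14, -3> = -2e1 + e2 - 3e3, so column 1 is <-2, 1, -3>.
Repeating for e2, e3 and assembling the columns gives [[-2, 3, 2], [1, -3, 1], [-3, 1, 2]].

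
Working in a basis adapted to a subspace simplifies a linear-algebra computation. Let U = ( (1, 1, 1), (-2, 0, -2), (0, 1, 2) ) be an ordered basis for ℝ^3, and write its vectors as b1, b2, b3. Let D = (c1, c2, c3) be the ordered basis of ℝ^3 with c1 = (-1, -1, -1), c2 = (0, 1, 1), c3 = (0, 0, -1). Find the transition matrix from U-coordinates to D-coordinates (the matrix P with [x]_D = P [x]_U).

Take x = bj: its U-coordinates are the j-th standard unit vector, so P e_j — column j of P — equals [bj]_D.
b1 = -c1 + 0·c2 + 0·c3, giving column 1 = (-1, 0, 0); repeating for each j gives P = [[-1, 2, 0], [0, 2, 1], [0, 2, -1]].

[[-1, 2, 0], [0, 2, 1], [0, 2, -1]]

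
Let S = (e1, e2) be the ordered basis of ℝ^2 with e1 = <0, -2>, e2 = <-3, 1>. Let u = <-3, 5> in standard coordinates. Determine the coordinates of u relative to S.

<-2, 1>

Write u = c_1 e1 + c_2 e2 and solve for the c_i.
System: 0c_1 - 3c_2 = -3, -2c_1 + c_2 = 5; solving gives c_1 = -2, c_2 = 1.
Check: -2e1 + e2 = <-3, 5>.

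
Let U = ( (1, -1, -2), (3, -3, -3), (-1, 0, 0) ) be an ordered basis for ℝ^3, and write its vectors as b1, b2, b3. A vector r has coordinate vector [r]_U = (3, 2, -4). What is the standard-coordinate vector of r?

By definition r = 3b1 + 2b2 - 4b3.
Summing componentwise gives (13, -9, -12).

(13, -9, -12)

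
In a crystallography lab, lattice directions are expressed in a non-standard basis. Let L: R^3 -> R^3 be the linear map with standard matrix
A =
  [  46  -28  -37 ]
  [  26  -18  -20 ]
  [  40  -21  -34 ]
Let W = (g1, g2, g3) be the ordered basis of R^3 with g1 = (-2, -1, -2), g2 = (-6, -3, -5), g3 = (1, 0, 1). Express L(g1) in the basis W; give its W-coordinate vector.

(-3, -1, -2)

Compute L(g1) = A g1 = (10, 6, 9) in standard coordinates.
Then write this in W-coordinates: solve for y in y_1 g1 + ... + y_3 g3 = (10, 6, 9).
This gives y = (-3, -1, -2), which is column 1 of [L]_W.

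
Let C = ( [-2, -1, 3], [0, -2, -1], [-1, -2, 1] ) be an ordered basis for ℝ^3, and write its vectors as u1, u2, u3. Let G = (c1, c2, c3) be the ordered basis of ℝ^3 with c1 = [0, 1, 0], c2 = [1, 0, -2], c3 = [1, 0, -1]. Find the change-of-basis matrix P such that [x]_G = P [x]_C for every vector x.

Column j of P is [uj]_G, since P maps C-coordinates to G-coordinates.
Expressing u1 in G: u1 = -c1 - c2 - c3, so column 1 of P is [-1, -1, -1].
Doing the same for each uj gives P = [[-1, -2, -2], [-1, 1, 0], [-1, -1, -1]].

[[-1, -2, -2], [-1, 1, 0], [-1, -1, -1]]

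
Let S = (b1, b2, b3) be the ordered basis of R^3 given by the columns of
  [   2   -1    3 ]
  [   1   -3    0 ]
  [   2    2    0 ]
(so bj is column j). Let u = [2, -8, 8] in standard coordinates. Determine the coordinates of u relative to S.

[1, 3, 1]

We seek scalars with c_1 b1 + ... + c_3 b3 = u; equivalently solve M c = u where the columns of M are b1, ..., b3.
Solving this 3x3 system gives c = (1, 3, 1).
Check: b1 + 3b2 + b3 = [2, -8, 8].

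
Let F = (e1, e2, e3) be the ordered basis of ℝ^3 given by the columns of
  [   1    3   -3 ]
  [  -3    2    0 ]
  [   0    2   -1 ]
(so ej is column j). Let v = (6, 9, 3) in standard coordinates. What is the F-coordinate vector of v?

We seek scalars with c_1 e1 + ... + c_3 e3 = v; equivalently solve M c = v where the columns of M are e1, ..., e3.
Solving this 3x3 system gives c = (-3, 0, -3).
Check: -3e1 + 0·e2 - 3e3 = (6, 9, 3).

(-3, 0, -3)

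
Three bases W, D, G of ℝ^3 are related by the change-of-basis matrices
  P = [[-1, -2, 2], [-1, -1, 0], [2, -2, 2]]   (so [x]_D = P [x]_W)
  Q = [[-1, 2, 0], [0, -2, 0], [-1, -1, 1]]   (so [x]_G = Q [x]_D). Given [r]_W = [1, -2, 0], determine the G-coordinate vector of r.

[-1, -2, 2]

Composing the changes, [r]_G = Q P [r]_W.
Q P = [[-1, 0, -2], [2, 2, 0], [4, 1, 0]]; applying this to [1, -2, 0] gives [-1, -2, 2].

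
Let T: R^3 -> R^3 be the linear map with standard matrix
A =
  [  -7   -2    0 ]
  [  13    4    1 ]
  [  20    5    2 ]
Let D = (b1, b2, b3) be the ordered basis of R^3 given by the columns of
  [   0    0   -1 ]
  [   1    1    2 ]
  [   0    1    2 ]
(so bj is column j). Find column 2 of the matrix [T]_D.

<-2, 3, 2>

Column 2 of [T]_D is the D-coordinate vector of T(b2).
In standard coordinates T(b2) = A b2 = <-2, 5, 7>.
Converting to D: <-2, 5, 7> = -2b1 + 3b2 + 2b3, so the coordinate vector is <-2, 3, 2>.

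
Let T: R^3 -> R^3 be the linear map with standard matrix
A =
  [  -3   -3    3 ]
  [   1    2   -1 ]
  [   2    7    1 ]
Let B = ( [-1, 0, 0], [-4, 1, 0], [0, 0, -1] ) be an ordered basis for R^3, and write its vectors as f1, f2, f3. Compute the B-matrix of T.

The j-th column of [T]_B is [T(fj)]_B.
T(f1) = A f1 = [3, -1, -2] = f1 - f2 + 2f3, so column 1 is [1, -1, 2].
Repeating for f2, f3 and assembling the columns gives [[1, -1, -1], [-1, -2, 1], [2, 1, 1]].

[[1, -1, -1], [-1, -2, 1], [2, 1, 1]]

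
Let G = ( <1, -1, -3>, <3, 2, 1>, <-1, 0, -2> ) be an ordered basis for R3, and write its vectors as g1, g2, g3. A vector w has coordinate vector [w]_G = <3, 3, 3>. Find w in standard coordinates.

<9, 3, -12>

By definition w = 3g1 + 3g2 + 3g3.
Summing componentwise gives <9, 3, -12>.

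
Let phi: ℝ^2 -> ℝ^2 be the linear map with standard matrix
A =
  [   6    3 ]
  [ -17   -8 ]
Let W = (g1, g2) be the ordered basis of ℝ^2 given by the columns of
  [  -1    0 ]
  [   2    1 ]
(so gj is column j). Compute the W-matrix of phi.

The j-th column of [phi]_W is [phi(gj)]_W.
phi(g1) = A g1 = <0, 1> = 0·g1 + g2, so column 1 is <0, 1>.
Repeating for g2 and assembling the columns gives [[0, -3], [1, -2]].

[[0, -3], [1, -2]]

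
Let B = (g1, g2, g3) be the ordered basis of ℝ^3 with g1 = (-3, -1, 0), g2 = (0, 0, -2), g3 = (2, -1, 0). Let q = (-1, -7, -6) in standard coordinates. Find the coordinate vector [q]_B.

[q]_B is the unique c with M c = q, where M has columns g1, ..., g3.
Gaussian elimination on [M | q] yields c = (3, 3, 4).
Check: 3g1 + 3g2 + 4g3 = (-1, -7, -6).

(3, 3, 4)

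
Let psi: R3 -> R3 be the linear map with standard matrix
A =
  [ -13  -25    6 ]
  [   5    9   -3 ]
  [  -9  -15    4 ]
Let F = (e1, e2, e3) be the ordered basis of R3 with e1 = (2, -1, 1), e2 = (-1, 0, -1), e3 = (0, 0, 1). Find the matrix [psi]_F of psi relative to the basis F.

The j-th column of [psi]_F is [psi(ej)]_F.
psi(e1) = A e1 = (5, -2, 1) = 2e1 - e2 - 2e3, so column 1 is (2, -1, -2).
Repeating for e2, e3 and assembling the columns gives [[2, 2, 3], [-1, -3, 0], [-2, 0, 1]].

[[2, 2, 3], [-1, -3, 0], [-2, 0, 1]]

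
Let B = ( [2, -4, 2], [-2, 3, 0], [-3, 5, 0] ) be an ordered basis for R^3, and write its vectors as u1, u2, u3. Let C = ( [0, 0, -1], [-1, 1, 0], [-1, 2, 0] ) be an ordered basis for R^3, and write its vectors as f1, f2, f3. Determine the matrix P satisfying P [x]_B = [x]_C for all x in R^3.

[[-2, 0, 0], [0, 1, 1], [-2, 1, 2]]

Let M have columns uj and N have columns fj. Then for every x, N [x]_C = x = M [x]_B, so P = N^(-1) M.
Since det N = 1, N^(-1) has integer entries; multiplying gives P = [[-2, 0, 0], [0, 1, 1], [-2, 1, 2]].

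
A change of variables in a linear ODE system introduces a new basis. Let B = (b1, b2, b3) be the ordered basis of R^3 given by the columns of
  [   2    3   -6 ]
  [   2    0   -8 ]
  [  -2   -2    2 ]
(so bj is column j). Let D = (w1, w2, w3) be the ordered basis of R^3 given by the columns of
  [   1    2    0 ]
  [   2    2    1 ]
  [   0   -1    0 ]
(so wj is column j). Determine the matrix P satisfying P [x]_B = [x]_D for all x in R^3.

[[-2, -1, -2], [2, 2, -2], [2, -2, 0]]

Column j of P is [bj]_D, since P maps B-coordinates to D-coordinates.
Expressing b1 in D: b1 = -2w1 + 2w2 + 2w3, so column 1 of P is [-2, 2, 2].
Doing the same for each bj gives P = [[-2, -1, -2], [2, 2, -2], [2, -2, 0]].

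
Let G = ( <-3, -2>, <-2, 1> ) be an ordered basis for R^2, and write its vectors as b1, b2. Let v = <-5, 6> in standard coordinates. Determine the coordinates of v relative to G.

We seek scalars with c_1 b1 + c_2 b2 = v; equivalently solve M c = v where the columns of M are b1, b2.
System: -3c_1 - 2c_2 = -5, -2c_1 + c_2 = 6; solving gives c_1 = -1, c_2 = 4.
Check: -b1 + 4b2 = <-5, 6>.

<-1, 4>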